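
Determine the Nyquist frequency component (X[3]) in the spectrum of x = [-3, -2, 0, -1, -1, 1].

X[3] = Σ(n=0 to 5) x[n] · ω_6^(3n) where ω_6 = e^(-2πi/6)
= (-3)·ω_6^0 + (-2)·ω_6^3 + (0)·ω_6^6 + (-1)·ω_6^9 + (-1)·ω_6^12 + (1)·ω_6^15

X[3] = -2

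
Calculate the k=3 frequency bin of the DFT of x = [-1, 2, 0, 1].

X[3] = Σ(n=0 to 3) x[n] · ω_4^(3n) where ω_4 = e^(-2πi/4)
= (-1)·ω_4^0 + (2)·ω_4^3 + (0)·ω_4^6 + (1)·ω_4^9

X[3] = -1+1i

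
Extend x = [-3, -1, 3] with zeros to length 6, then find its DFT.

Original 3-point DFT: [-1, -4.0000+3.4641i, -4.0000-3.4641i]
Zero-padded 6-point DFT provides frequency interpolation.

DFT_6([x, 0, ...]) = [-1, -5.0000-1.7321i, -4.0000+3.4641i, 1, -4.0000-3.4641i, -5.0000+1.7321i]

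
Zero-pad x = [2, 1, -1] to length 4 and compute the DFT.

Original 3-point DFT: [2, 2.0000-1.7321i, 2.0000+1.7321i]
Zero-padded 4-point DFT provides frequency interpolation.

DFT_4([x, 0, ...]) = [2, 3-1i, 0, 3+1i]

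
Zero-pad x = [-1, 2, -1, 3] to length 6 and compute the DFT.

Original 4-point DFT: [3, 1i, -7, -1i]
Zero-padded 6-point DFT provides frequency interpolation.

DFT_6([x, 0, ...]) = [3, -2.5000-0.8660i, 1.5000-2.5981i, -7, 1.5000+2.5981i, -2.5000+0.8660i]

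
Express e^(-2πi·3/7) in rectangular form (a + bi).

ω_7^3 = e^(-2πi·3/7)
= cos(-2π·3/7) + i·sin(-2π·3/7)
= cos(-6π/7) + i·sin(-6π/7)

ω_7^3 = cos(-6π/7) + i·sin(-6π/7) = -0.9010-0.4339i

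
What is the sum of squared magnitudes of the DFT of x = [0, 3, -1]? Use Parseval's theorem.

Parseval: Σ|x[n]|² = (1/N)Σ|X[k]|², so Σ|X[k]|² = N·Σ|x[n]|² = 3·10.0000

Σ|X[k]|² = N·Σ|x[n]|² = 3·10.0000 = 30.0000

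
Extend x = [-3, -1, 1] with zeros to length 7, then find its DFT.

Original 3-point DFT: [-3, -3.0000+1.7321i, -3.0000-1.7321i]
Zero-padded 7-point DFT provides frequency interpolation.

DFT_7([x, 0, ...]) = [-3, -3.8460-0.1931i, -3.6784+1.4088i, -1.4755+1.2157i, -1.4755-1.2157i, -3.6784-1.4088i, -3.8460+0.1931i]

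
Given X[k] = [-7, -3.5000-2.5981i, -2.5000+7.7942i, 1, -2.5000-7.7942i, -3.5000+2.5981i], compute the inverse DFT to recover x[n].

x[n] = (1/6) Σ(k=0 to 5) X[k] · e^(2πikn/6)

Computing each x[n]:
x[0] = -3
x[1] = -3
x[2] = 3
x[3] = -1
x[4] = -3
x[5] = 0

x = [-3, -3, 3, -1, -3, 0]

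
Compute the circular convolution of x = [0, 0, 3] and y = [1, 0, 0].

(x ⊛ y)[n] = Σ(m=0 to 2) x[m] · y[(n-m) mod 3]

Computing each output sample:
(x ⊛ y)[0] = 0
(x ⊛ y)[1] = 0
(x ⊛ y)[2] = 3

x ⊛ y = [0, 0, 3]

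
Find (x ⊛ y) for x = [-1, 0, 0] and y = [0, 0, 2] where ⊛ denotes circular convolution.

(x ⊛ y)[n] = Σ(m=0 to 2) x[m] · y[(n-m) mod 3]

Computing each output sample:
(x ⊛ y)[0] = 0
(x ⊛ y)[1] = 0
(x ⊛ y)[2] = -2

x ⊛ y = [0, 0, -2]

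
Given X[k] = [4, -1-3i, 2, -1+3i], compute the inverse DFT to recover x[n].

x[n] = (1/4) Σ(k=0 to 3) X[k] · e^(2πikn/4)

Computing each x[n]:
x[0] = 1
x[1] = 2
x[2] = 2
x[3] = -1

x = [1, 2, 2, -1]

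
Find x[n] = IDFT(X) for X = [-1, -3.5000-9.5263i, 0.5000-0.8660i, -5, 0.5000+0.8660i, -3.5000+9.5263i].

x[n] = (1/6) Σ(k=0 to 5) X[k] · e^(2πikn/6)

Computing each x[n]:
x[0] = -2
x[1] = 3
x[2] = 2
x[3] = 2
x[4] = -3
x[5] = -3

x = [-2, 3, 2, 2, -3, -3]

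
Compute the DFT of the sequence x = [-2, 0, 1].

X[k] = Σ(n=0 to 2) x[n] · ω_3^(nk)
where ω_3 = e^(-2πi/3)

Computing each X[k]:
X[0] = -1
X[1] = -2.5000+0.8660i
X[2] = -2.5000-0.8660i

X = [-1, -2.5000+0.8660i, -2.5000-0.8660i]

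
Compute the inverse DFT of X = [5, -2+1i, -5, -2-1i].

x[n] = (1/4) Σ(k=0 to 3) X[k] · e^(2πikn/4)

Computing each x[n]:
x[0] = -1
x[1] = 2
x[2] = 1
x[3] = 3

x = [-1, 2, 1, 3]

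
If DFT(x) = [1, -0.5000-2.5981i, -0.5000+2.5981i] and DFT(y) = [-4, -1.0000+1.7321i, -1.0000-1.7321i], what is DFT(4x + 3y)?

By linearity: DFT(4x + 3y) = 4·DFT(x) + 3·DFT(y)
= 4·[1, -0.5000-2.5981i, -0.5000+2.5981i] + 3·[-4, -1.0000+1.7321i, -1.0000-1.7321i]

Computing element-wise:
Z[0] = 4·(1) + 3·(-4) = -8
Z[1] = 4·(-0.5000-2.5981i) + 3·(-1.0000+1.7321i) = -5.0000-5.1961i
Z[2] = 4·(-0.5000+2.5981i) + 3·(-1.0000-1.7321i) = -5.0000+5.1961i

DFT(4x + 3y) = 4·X + 3·Y = [-8, -5.0000-5.1961i, -5.0000+5.1961i]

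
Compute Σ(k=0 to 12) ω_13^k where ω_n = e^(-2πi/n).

Sum of all nth roots of unity equals 0 for n > 1 (geometric series with r ≠ 1).

0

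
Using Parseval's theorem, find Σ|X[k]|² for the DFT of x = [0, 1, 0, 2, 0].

Parseval: Σ|x[n]|² = (1/N)Σ|X[k]|², so Σ|X[k]|² = N·Σ|x[n]|² = 5·5.0000

Σ|X[k]|² = N·Σ|x[n]|² = 5·5.0000 = 25.0000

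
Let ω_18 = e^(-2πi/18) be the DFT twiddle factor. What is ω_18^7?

ω_18^7 = e^(-2πi·7/18)
= cos(-2π·7/18) + i·sin(-2π·7/18)
= cos(-14π/18) + i·sin(-14π/18)

ω_18^7 = cos(-14π/18) + i·sin(-14π/18) = -0.7660-0.6428i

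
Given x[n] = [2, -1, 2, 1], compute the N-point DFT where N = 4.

X[k] = Σ(n=0 to 3) x[n] · ω_4^(nk)
where ω_4 = e^(-2πi/4)

Computing each X[k]:
X[0] = 4
X[1] = 2i
X[2] = 4
X[3] = -2i

X = [4, 2i, 4, -2i]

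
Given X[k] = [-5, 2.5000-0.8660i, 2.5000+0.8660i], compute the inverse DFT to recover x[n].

x[n] = (1/3) Σ(k=0 to 2) X[k] · e^(2πikn/3)

Computing each x[n]:
x[0] = 0
x[1] = -2
x[2] = -3

x = [0, -2, -3]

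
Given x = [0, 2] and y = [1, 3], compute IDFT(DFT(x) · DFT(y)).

(x ⊛ y)[n] = Σ(m=0 to 1) x[m] · y[(n-m) mod 2]

Computing each output sample:
(x ⊛ y)[0] = 6
(x ⊛ y)[1] = 2

x ⊛ y = [6, 2]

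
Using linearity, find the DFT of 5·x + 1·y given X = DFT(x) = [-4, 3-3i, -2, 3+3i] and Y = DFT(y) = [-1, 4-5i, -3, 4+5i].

By linearity: DFT(5x + 1y) = 5·DFT(x) + 1·DFT(y)
= 5·[-4, 3-3i, -2, 3+3i] + 1·[-1, 4-5i, -3, 4+5i]

Computing element-wise:
Z[0] = 5·(-4) + 1·(-1) = -21
Z[1] = 5·(3-3i) + 1·(4-5i) = 19-20i
Z[2] = 5·(-2) + 1·(-3) = -13
Z[3] = 5·(3+3i) + 1·(4+5i) = 19+20i

DFT(5x + 1y) = 5·X + 1·Y = [-21, 19-20i, -13, 19+20i]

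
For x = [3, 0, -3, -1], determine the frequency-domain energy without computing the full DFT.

Parseval: Σ|x[n]|² = (1/N)Σ|X[k]|², so Σ|X[k]|² = N·Σ|x[n]|² = 4·19.0000

Σ|X[k]|² = N·Σ|x[n]|² = 4·19.0000 = 76.0000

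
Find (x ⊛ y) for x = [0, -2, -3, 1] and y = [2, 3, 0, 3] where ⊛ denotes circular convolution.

(x ⊛ y)[n] = Σ(m=0 to 3) x[m] · y[(n-m) mod 4]

Computing each output sample:
(x ⊛ y)[0] = -3
(x ⊛ y)[1] = -13
(x ⊛ y)[2] = -9
(x ⊛ y)[3] = -7

x ⊛ y = [-3, -13, -9, -7]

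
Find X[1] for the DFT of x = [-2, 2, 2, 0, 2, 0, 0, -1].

X[1] = Σ(n=0 to 7) x[n] · ω_8^(1n) where ω_8 = e^(-2πi/8)
= (-2)·ω_8^0 + (2)·ω_8^1 + (2)·ω_8^2 + (0)·ω_8^3 + (2)·ω_8^4 + (0)·ω_8^5 + (0)·ω_8^6 + (-1)·ω_8^7

X[1] = -3.2929-4.1213i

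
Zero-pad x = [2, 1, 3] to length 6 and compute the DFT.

Original 3-point DFT: [6, 1.7321i, -1.7321i]
Zero-padded 6-point DFT provides frequency interpolation.

DFT_6([x, 0, ...]) = [6, 1.0000-3.4641i, 1.7321i, 4, -1.7321i, 1.0000+3.4641i]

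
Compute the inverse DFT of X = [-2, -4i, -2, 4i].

x[n] = (1/4) Σ(k=0 to 3) X[k] · e^(2πikn/4)

Computing each x[n]:
x[0] = -1
x[1] = 2
x[2] = -1
x[3] = -2

x = [-1, 2, -1, -2]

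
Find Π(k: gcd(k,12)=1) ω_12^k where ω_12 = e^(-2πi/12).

The primitive 12th roots of unity are ω_12^k for k coprime to 12: k ∈ {1, 5, 7, 11}
Their product equals the constant term of the cyclotomic polynomial Φ_12(x) up to sign.
For n ≥ 3, the product of all primitive nth roots of unity is 1. (For n=1 it is 1; for n=2 it is -1.)

1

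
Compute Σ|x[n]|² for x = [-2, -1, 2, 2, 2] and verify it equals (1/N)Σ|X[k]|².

Time domain:
Σ|x[n]|² = |-2|² + |-1|² + |2|² + |2|² + |2|² = 17.0000

Frequency domain:
(1/5)Σ|X[k]|² = (1/5)(|3|² + |-4.9271+2.8532i|² + |-1.5729+1.7634i|² + |-1.5729-1.7634i|² + |-4.9271-2.8532i|²) = (1/5)·85.0000 = 17.0000

Both sides agree, confirming Parseval's theorem.

Σ|x[n]|² = (1/N)Σ|X[k]|² = 17.0000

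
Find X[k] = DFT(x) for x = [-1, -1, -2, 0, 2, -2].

X[k] = Σ(n=0 to 5) x[n] · ω_6^(nk)
where ω_6 = e^(-2πi/6)

Computing each X[k]:
X[0] = -4
X[1] = -2.5000+2.5981i
X[2] = 0.5000-4.3301i
X[3] = 2
X[4] = 0.5000+4.3301i
X[5] = -2.5000-2.5981i

X = [-4, -2.5000+2.5981i, 0.5000-4.3301i, 2, 0.5000+4.3301i, -2.5000-2.5981i]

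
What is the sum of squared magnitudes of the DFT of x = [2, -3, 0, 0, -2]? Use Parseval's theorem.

Parseval: Σ|x[n]|² = (1/N)Σ|X[k]|², so Σ|X[k]|² = N·Σ|x[n]|² = 5·17.0000

Σ|X[k]|² = N·Σ|x[n]|² = 5·17.0000 = 85.0000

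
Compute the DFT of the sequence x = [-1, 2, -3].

X[k] = Σ(n=0 to 2) x[n] · ω_3^(nk)
where ω_3 = e^(-2πi/3)

Computing each X[k]:
X[0] = -2
X[1] = -0.5000-4.3301i
X[2] = -0.5000+4.3301i

X = [-2, -0.5000-4.3301i, -0.5000+4.3301i]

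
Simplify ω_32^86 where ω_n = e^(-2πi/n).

Since ω_32^32 = 1, powers reduce modulo 32.
86 mod 32 = 22
So ω_32^86 = ω_32^22 = e^(-2πi·22/32)

ω_32^86 = ω_32^22 = -0.3827+0.9239i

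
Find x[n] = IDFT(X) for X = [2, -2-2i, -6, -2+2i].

x[n] = (1/4) Σ(k=0 to 3) X[k] · e^(2πikn/4)

Computing each x[n]:
x[0] = -2
x[1] = 3
x[2] = 0
x[3] = 1

x = [-2, 3, 0, 1]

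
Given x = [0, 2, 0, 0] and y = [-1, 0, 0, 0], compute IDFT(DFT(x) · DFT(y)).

(x ⊛ y)[n] = Σ(m=0 to 3) x[m] · y[(n-m) mod 4]

Computing each output sample:
(x ⊛ y)[0] = 0
(x ⊛ y)[1] = -2
(x ⊛ y)[2] = 0
(x ⊛ y)[3] = 0

x ⊛ y = [0, -2, 0, 0]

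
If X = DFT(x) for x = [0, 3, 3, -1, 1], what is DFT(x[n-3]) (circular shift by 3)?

Time shift by 3: X_shifted[k] = ω_5^(3k) · X[k]
Shifted x = [3, -1, 1, 0, 3]

DFT(x[n-3]) = [6, 2.8090+3.2164i, 1.6910+3.3022i, 1.6910-3.3022i, 2.8090-3.2164i]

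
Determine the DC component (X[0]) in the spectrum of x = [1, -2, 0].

X[0] = Σ(n=0 to 2) x[n] · ω_3^0 = Σ x[n]
= (1) + (-2) + (0)

X[0] = -1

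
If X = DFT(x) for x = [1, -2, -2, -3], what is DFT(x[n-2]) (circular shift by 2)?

Time shift by 2: X_shifted[k] = ω_4^(2k) · X[k]
Shifted x = [-2, -3, 1, -2]

DFT(x[n-2]) = [-6, -3+1i, 4, -3-1i]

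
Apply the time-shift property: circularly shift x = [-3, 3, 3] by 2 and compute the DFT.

Time shift by 2: X_shifted[k] = ω_3^(2k) · X[k]
Shifted x = [3, 3, -3]

DFT(x[n-2]) = [3, 3.0000-5.1962i, 3.0000+5.1962i]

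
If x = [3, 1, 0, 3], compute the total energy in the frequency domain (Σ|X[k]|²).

Parseval: Σ|x[n]|² = (1/N)Σ|X[k]|², so Σ|X[k]|² = N·Σ|x[n]|² = 4·19.0000

Σ|X[k]|² = N·Σ|x[n]|² = 4·19.0000 = 76.0000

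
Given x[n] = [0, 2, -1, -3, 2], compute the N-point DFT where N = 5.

X[k] = Σ(n=0 to 4) x[n] · ω_5^(nk)
where ω_5 = e^(-2πi/5)

Computing each X[k]:
X[0] = 0
X[1] = 4.4721-1.1756i
X[2] = -4.4721+1.9021i
X[3] = -4.4721-1.9021i
X[4] = 4.4721+1.1756i

X = [0, 4.4721-1.1756i, -4.4721+1.9021i, -4.4721-1.9021i, 4.4721+1.1756i]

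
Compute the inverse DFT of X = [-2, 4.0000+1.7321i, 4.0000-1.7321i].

x[n] = (1/3) Σ(k=0 to 2) X[k] · e^(2πikn/3)

Computing each x[n]:
x[0] = 2
x[1] = -3
x[2] = -1

x = [2, -3, -1]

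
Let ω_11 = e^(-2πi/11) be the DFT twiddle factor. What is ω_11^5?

ω_11^5 = e^(-2πi·5/11)
= cos(-2π·5/11) + i·sin(-2π·5/11)
= cos(-10π/11) + i·sin(-10π/11)

ω_11^5 = cos(-10π/11) + i·sin(-10π/11) = -0.9595-0.2817i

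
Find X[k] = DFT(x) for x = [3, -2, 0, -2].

X[k] = Σ(n=0 to 3) x[n] · ω_4^(nk)
where ω_4 = e^(-2πi/4)

Computing each X[k]:
X[0] = -1
X[1] = 3
X[2] = 7
X[3] = 3

X = [-1, 3, 7, 3]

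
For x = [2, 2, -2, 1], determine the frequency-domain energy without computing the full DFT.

Parseval: Σ|x[n]|² = (1/N)Σ|X[k]|², so Σ|X[k]|² = N·Σ|x[n]|² = 4·13.0000

Σ|X[k]|² = N·Σ|x[n]|² = 4·13.0000 = 52.0000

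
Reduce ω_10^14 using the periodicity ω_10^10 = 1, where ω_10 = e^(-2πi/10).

Since ω_10^10 = 1, powers reduce modulo 10.
14 mod 10 = 4
So ω_10^14 = ω_10^4 = e^(-2πi·4/10)

ω_10^14 = ω_10^4 = -0.8090-0.5878i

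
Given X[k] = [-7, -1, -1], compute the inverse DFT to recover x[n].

x[n] = (1/3) Σ(k=0 to 2) X[k] · e^(2πikn/3)

Computing each x[n]:
x[0] = -3
x[1] = -2
x[2] = -2

x = [-3, -2, -2]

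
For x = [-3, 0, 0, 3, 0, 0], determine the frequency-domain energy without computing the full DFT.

Parseval: Σ|x[n]|² = (1/N)Σ|X[k]|², so Σ|X[k]|² = N·Σ|x[n]|² = 6·18.0000

Σ|X[k]|² = N·Σ|x[n]|² = 6·18.0000 = 108.0000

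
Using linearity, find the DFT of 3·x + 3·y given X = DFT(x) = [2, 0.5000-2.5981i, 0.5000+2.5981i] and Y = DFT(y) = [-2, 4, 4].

By linearity: DFT(3x + 3y) = 3·DFT(x) + 3·DFT(y)
= 3·[2, 0.5000-2.5981i, 0.5000+2.5981i] + 3·[-2, 4, 4]

Computing element-wise:
Z[0] = 3·(2) + 3·(-2) = 0
Z[1] = 3·(0.5000-2.5981i) + 3·(4) = 13.5000-7.7943i
Z[2] = 3·(0.5000+2.5981i) + 3·(4) = 13.5000+7.7943i

DFT(3x + 3y) = 3·X + 3·Y = [0, 13.5000-7.7943i, 13.5000+7.7943i]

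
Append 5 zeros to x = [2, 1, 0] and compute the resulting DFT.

Original 3-point DFT: [3, 1.5000-0.8660i, 1.5000+0.8660i]
Zero-padded 8-point DFT provides frequency interpolation.

DFT_8([x, 0, ...]) = [3, 2.7071-0.7071i, 2-1i, 1.2929-0.7071i, 1, 1.2929+0.7071i, 2+1i, 2.7071+0.7071i]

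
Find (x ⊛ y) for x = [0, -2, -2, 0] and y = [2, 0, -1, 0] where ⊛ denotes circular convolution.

(x ⊛ y)[n] = Σ(m=0 to 3) x[m] · y[(n-m) mod 4]

Computing each output sample:
(x ⊛ y)[0] = 2
(x ⊛ y)[1] = -4
(x ⊛ y)[2] = -4
(x ⊛ y)[3] = 2

x ⊛ y = [2, -4, -4, 2]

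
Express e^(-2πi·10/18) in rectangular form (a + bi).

ω_18^10 = e^(-2πi·10/18)
= cos(-2π·10/18) + i·sin(-2π·10/18)
= cos(-20π/18) + i·sin(-20π/18)

ω_18^10 = cos(-20π/18) + i·sin(-20π/18) = -0.9397+0.3420i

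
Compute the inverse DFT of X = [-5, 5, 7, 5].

x[n] = (1/4) Σ(k=0 to 3) X[k] · e^(2πikn/4)

Computing each x[n]:
x[0] = 3
x[1] = -3
x[2] = -2
x[3] = -3

x = [3, -3, -2, -3]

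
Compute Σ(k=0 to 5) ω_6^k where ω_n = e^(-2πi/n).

Sum of all nth roots of unity equals 0 for n > 1 (geometric series with r ≠ 1).

0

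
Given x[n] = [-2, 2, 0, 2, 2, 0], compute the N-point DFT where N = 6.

X[k] = Σ(n=0 to 5) x[n] · ω_6^(nk)
where ω_6 = e^(-2πi/6)

Computing each X[k]:
X[0] = 4
X[1] = -4
X[2] = -2.0000-3.4641i
X[3] = -4
X[4] = -2.0000+3.4641i
X[5] = -4

X = [4, -4, -2.0000-3.4641i, -4, -2.0000+3.4641i, -4]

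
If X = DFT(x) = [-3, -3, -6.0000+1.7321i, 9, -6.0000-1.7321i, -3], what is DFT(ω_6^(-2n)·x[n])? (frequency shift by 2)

Modulation property: DFT(ω_6^(-2n)·x[n]) = X[(k-2) mod 6], so circularly shift X by 2 positions.

X[k-2] = [-6.0000-1.7321i, -3, -3, -3, -6.0000+1.7321i, 9]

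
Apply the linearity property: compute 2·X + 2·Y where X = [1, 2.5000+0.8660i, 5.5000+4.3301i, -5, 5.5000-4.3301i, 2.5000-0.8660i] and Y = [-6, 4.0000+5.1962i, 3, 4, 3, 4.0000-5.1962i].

By linearity: DFT(2x + 2y) = 2·DFT(x) + 2·DFT(y)
= 2·[1, 2.5000+0.8660i, 5.5000+4.3301i, -5, 5.5000-4.3301i, 2.5000-0.8660i] + 2·[-6, 4.0000+5.1962i, 3, 4, 3, 4.0000-5.1962i]

Computing element-wise:
Z[0] = 2·(1) + 2·(-6) = -10
Z[1] = 2·(2.5000+0.8660i) + 2·(4.0000+5.1962i) = 13.0000+12.1244i
Z[2] = 2·(5.5000+4.3301i) + 2·(3) = 17.0000+8.6602i
Z[3] = 2·(-5) + 2·(4) = -2
Z[4] = 2·(5.5000-4.3301i) + 2·(3) = 17.0000-8.6602i
Z[5] = 2·(2.5000-0.8660i) + 2·(4.0000-5.1962i) = 13.0000-12.1244i

DFT(2x + 2y) = 2·X + 2·Y = [-10, 13.0000+12.1244i, 17.0000+8.6602i, -2, 17.0000-8.6602i, 13.0000-12.1244i]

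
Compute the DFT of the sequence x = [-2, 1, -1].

X[k] = Σ(n=0 to 2) x[n] · ω_3^(nk)
where ω_3 = e^(-2πi/3)

Computing each X[k]:
X[0] = -2
X[1] = -2.0000-1.7321i
X[2] = -2.0000+1.7321i

X = [-2, -2.0000-1.7321i, -2.0000+1.7321i]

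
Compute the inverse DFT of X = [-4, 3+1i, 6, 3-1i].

x[n] = (1/4) Σ(k=0 to 3) X[k] · e^(2πikn/4)

Computing each x[n]:
x[0] = 2
x[1] = -3
x[2] = -1
x[3] = -2

x = [2, -3, -1, -2]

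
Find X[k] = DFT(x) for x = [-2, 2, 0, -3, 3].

X[k] = Σ(n=0 to 4) x[n] · ω_5^(nk)
where ω_5 = e^(-2πi/5)

Computing each X[k]:
X[0] = 0
X[1] = 1.9721-0.8123i
X[2] = -6.9721+3.4410i
X[3] = -6.9721-3.4410i
X[4] = 1.9721+0.8123i

X = [0, 1.9721-0.8123i, -6.9721+3.4410i, -6.9721-3.4410i, 1.9721+0.8123i]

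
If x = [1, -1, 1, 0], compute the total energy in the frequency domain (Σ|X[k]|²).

Parseval: Σ|x[n]|² = (1/N)Σ|X[k]|², so Σ|X[k]|² = N·Σ|x[n]|² = 4·3.0000

Σ|X[k]|² = N·Σ|x[n]|² = 4·3.0000 = 12.0000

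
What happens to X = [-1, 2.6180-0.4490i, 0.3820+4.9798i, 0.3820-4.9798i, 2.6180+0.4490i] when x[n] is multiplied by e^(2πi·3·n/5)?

Modulation property: DFT(ω_5^(-3n)·x[n]) = X[(k-3) mod 5], so circularly shift X by 3 positions.

X[k-3] = [0.3820+4.9798i, 0.3820-4.9798i, 2.6180+0.4490i, -1, 2.6180-0.4490i]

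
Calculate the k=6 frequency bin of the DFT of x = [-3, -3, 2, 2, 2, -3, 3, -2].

X[6] = Σ(n=0 to 7) x[n] · ω_8^(6n) where ω_8 = e^(-2πi/8)
= (-3)·ω_8^0 + (-3)·ω_8^6 + (2)·ω_8^12 + (2)·ω_8^18 + (2)·ω_8^24 + (-3)·ω_8^30 + (3)·ω_8^36 + (-2)·ω_8^42

X[6] = -6-6i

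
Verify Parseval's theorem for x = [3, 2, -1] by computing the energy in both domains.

Time domain:
Σ|x[n]|² = |3|² + |2|² + |-1|² = 14.0000

Frequency domain:
(1/3)Σ|X[k]|² = (1/3)(|4|² + |2.5000-2.5981i|² + |2.5000+2.5981i|²) = (1/3)·42.0000 = 14.0000

Both sides agree, confirming Parseval's theorem.

Σ|x[n]|² = (1/N)Σ|X[k]|² = 14.0000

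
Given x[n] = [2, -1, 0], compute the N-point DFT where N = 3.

X[k] = Σ(n=0 to 2) x[n] · ω_3^(nk)
where ω_3 = e^(-2πi/3)

Computing each X[k]:
X[0] = 1
X[1] = 2.5000+0.8660i
X[2] = 2.5000-0.8660i

X = [1, 2.5000+0.8660i, 2.5000-0.8660i]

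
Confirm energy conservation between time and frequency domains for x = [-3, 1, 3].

Time domain:
Σ|x[n]|² = |-3|² + |1|² + |3|² = 19.0000

Frequency domain:
(1/3)Σ|X[k]|² = (1/3)(|1|² + |-5.0000+1.7321i|² + |-5.0000-1.7321i|²) = (1/3)·57.0000 = 19.0000

Both sides agree, confirming Parseval's theorem.

Σ|x[n]|² = (1/N)Σ|X[k]|² = 19.0000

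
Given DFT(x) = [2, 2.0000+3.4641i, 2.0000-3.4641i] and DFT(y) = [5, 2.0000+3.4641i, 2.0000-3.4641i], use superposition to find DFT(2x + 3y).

By linearity: DFT(2x + 3y) = 2·DFT(x) + 3·DFT(y)
= 2·[2, 2.0000+3.4641i, 2.0000-3.4641i] + 3·[5, 2.0000+3.4641i, 2.0000-3.4641i]

Computing element-wise:
Z[0] = 2·(2) + 3·(5) = 19
Z[1] = 2·(2.0000+3.4641i) + 3·(2.0000+3.4641i) = 10.0000+17.3205i
Z[2] = 2·(2.0000-3.4641i) + 3·(2.0000-3.4641i) = 10.0000-17.3205i

DFT(2x + 3y) = 2·X + 3·Y = [19, 10.0000+17.3205i, 10.0000-17.3205i]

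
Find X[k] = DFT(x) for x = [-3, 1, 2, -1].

X[k] = Σ(n=0 to 3) x[n] · ω_4^(nk)
where ω_4 = e^(-2πi/4)

Computing each X[k]:
X[0] = -1
X[1] = -5-2i
X[2] = -1
X[3] = -5+2i

X = [-1, -5-2i, -1, -5+2i]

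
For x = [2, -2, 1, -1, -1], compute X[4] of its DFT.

X[4] = Σ(n=0 to 4) x[n] · ω_5^(4n) where ω_5 = e^(-2πi/5)
= (2)·ω_5^0 + (-2)·ω_5^4 + (1)·ω_5^8 + (-1)·ω_5^12 + (-1)·ω_5^16

X[4] = 1.0729+0.2245i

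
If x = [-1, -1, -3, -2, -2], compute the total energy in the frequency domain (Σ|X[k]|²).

Parseval: Σ|x[n]|² = (1/N)Σ|X[k]|², so Σ|X[k]|² = N·Σ|x[n]|² = 5·19.0000

Σ|X[k]|² = N·Σ|x[n]|² = 5·19.0000 = 95.0000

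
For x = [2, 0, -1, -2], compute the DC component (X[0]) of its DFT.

X[0] = Σ(n=0 to 3) x[n] · ω_4^0 = Σ x[n]
= (2) + (0) + (-1) + (-2)

X[0] = -1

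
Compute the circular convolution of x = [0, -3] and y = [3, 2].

(x ⊛ y)[n] = Σ(m=0 to 1) x[m] · y[(n-m) mod 2]

Computing each output sample:
(x ⊛ y)[0] = -6
(x ⊛ y)[1] = -9

x ⊛ y = [-6, -9]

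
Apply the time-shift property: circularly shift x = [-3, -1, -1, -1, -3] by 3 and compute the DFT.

Time shift by 3: X_shifted[k] = ω_5^(3k) · X[k]
Shifted x = [-1, -1, -3, -3, -1]

DFT(x[n-3]) = [-9, 3.2361, -1.2361, -1.2361, 3.2361]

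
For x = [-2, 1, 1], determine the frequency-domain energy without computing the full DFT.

Parseval: Σ|x[n]|² = (1/N)Σ|X[k]|², so Σ|X[k]|² = N·Σ|x[n]|² = 3·6.0000

Σ|X[k]|² = N·Σ|x[n]|² = 3·6.0000 = 18.0000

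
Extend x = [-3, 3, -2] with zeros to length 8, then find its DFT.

Original 3-point DFT: [-2, -3.5000-4.3301i, -3.5000+4.3301i]
Zero-padded 8-point DFT provides frequency interpolation.

DFT_8([x, 0, ...]) = [-2, -0.8787-0.1213i, -1-3i, -5.1213-4.1213i, -8, -5.1213+4.1213i, -1+3i, -0.8787+0.1213i]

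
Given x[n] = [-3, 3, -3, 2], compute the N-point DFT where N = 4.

X[k] = Σ(n=0 to 3) x[n] · ω_4^(nk)
where ω_4 = e^(-2πi/4)

Computing each X[k]:
X[0] = -1
X[1] = -1i
X[2] = -11
X[3] = 1i

X = [-1, -1i, -11, 1i]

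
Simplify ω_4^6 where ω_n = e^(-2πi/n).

Since ω_4^4 = 1, powers reduce modulo 4.
6 mod 4 = 2
So ω_4^6 = ω_4^2 = e^(-2πi·2/4)

ω_4^6 = ω_4^2 = -1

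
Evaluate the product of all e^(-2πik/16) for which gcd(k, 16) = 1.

The primitive 16th roots of unity are ω_16^k for k coprime to 16: k ∈ {1, 3, 5, 7, 9, 11, 13, 15}
Their product equals the constant term of the cyclotomic polynomial Φ_16(x) up to sign.
For n ≥ 3, the product of all primitive nth roots of unity is 1. (For n=1 it is 1; for n=2 it is -1.)

1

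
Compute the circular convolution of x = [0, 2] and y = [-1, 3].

(x ⊛ y)[n] = Σ(m=0 to 1) x[m] · y[(n-m) mod 2]

Computing each output sample:
(x ⊛ y)[0] = 6
(x ⊛ y)[1] = -2

x ⊛ y = [6, -2]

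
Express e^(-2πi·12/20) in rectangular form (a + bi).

ω_20^12 = e^(-2πi·12/20)
= cos(-2π·12/20) + i·sin(-2π·12/20)
= cos(-24π/20) + i·sin(-24π/20)

ω_20^12 = cos(-24π/20) + i·sin(-24π/20) = -0.8090+0.5878i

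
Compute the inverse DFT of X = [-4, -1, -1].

x[n] = (1/3) Σ(k=0 to 2) X[k] · e^(2πikn/3)

Computing each x[n]:
x[0] = -2
x[1] = -1
x[2] = -1

x = [-2, -1, -1]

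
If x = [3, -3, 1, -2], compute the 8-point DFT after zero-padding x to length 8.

Original 4-point DFT: [-1, 2+1i, 9, 2-1i]
Zero-padded 8-point DFT provides frequency interpolation.

DFT_8([x, 0, ...]) = [-1, 2.2929+2.5355i, 2+1i, 3.7071+4.5355i, 9, 3.7071-4.5355i, 2-1i, 2.2929-2.5355i]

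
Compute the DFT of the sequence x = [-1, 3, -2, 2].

X[k] = Σ(n=0 to 3) x[n] · ω_4^(nk)
where ω_4 = e^(-2πi/4)

Computing each X[k]:
X[0] = 2
X[1] = 1-1i
X[2] = -8
X[3] = 1+1i

X = [2, 1-1i, -8, 1+1i]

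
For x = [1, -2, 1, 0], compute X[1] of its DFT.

X[1] = Σ(n=0 to 3) x[n] · ω_4^(1n) where ω_4 = e^(-2πi/4)
= (1)·ω_4^0 + (-2)·ω_4^1 + (1)·ω_4^2 + (0)·ω_4^3

X[1] = 2i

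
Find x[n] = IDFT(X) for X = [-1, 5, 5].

x[n] = (1/3) Σ(k=0 to 2) X[k] · e^(2πikn/3)

Computing each x[n]:
x[0] = 3
x[1] = -2
x[2] = -2

x = [3, -2, -2]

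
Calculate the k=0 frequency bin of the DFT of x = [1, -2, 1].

X[0] = Σ(n=0 to 2) x[n] · ω_3^0 = Σ x[n]
= (1) + (-2) + (1)

X[0] = 0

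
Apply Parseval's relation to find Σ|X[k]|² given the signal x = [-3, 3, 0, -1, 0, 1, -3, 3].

Parseval: Σ|x[n]|² = (1/N)Σ|X[k]|², so Σ|X[k]|² = N·Σ|x[n]|² = 8·38.0000

Σ|X[k]|² = N·Σ|x[n]|² = 8·38.0000 = 304.0000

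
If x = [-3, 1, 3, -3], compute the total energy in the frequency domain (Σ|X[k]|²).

Parseval: Σ|x[n]|² = (1/N)Σ|X[k]|², so Σ|X[k]|² = N·Σ|x[n]|² = 4·28.0000

Σ|X[k]|² = N·Σ|x[n]|² = 4·28.0000 = 112.0000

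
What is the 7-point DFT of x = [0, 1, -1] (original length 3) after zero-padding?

Original 3-point DFT: [0, -1.7321i, 1.7321i]
Zero-padded 7-point DFT provides frequency interpolation.

DFT_7([x, 0, ...]) = [0, 0.8460+0.1931i, 0.6784-1.4088i, -1.5245-1.2157i, -1.5245+1.2157i, 0.6784+1.4088i, 0.8460-0.1931i]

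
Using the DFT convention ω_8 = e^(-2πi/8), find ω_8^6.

ω_8^6 = e^(-2πi·6/8)
= cos(-2π·6/8) + i·sin(-2π·6/8)
= cos(-12π/8) + i·sin(-12π/8)

ω_8^6 = cos(-12π/8) + i·sin(-12π/8) = 1i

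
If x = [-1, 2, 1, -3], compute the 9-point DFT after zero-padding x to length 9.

Original 4-point DFT: [-1, -2-5i, 1, -2+5i]
Zero-padded 9-point DFT provides frequency interpolation.

DFT_9([x, 0, ...]) = [-1, 2.2057+0.3277i, -0.0924-4.9097i, -5.5000-0.8660i, -0.6133+2.5568i, -0.6133-2.5568i, -5.5000+0.8660i, -0.0924+4.9097i, 2.2057-0.3277i]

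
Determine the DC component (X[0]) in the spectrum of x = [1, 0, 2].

X[0] = Σ(n=0 to 2) x[n] · ω_3^0 = Σ x[n]
= (1) + (0) + (2)

X[0] = 3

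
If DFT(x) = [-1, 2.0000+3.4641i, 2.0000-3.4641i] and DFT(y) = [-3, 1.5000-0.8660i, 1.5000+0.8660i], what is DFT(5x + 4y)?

By linearity: DFT(5x + 4y) = 5·DFT(x) + 4·DFT(y)
= 5·[-1, 2.0000+3.4641i, 2.0000-3.4641i] + 4·[-3, 1.5000-0.8660i, 1.5000+0.8660i]

Computing element-wise:
Z[0] = 5·(-1) + 4·(-3) = -17
Z[1] = 5·(2.0000+3.4641i) + 4·(1.5000-0.8660i) = 16.0000+13.8565i
Z[2] = 5·(2.0000-3.4641i) + 4·(1.5000+0.8660i) = 16.0000-13.8565i

DFT(5x + 4y) = 5·X + 4·Y = [-17, 16.0000+13.8565i, 16.0000-13.8565i]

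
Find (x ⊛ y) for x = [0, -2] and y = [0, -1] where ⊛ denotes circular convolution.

(x ⊛ y)[n] = Σ(m=0 to 1) x[m] · y[(n-m) mod 2]

Computing each output sample:
(x ⊛ y)[0] = 2
(x ⊛ y)[1] = 0

x ⊛ y = [2, 0]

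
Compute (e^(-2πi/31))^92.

Since ω_31^31 = 1, powers reduce modulo 31.
92 mod 31 = 30
So ω_31^92 = ω_31^30 = e^(-2πi·30/31)

ω_31^92 = ω_31^30 = 0.9795+0.2013i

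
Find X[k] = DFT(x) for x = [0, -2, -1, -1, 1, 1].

X[k] = Σ(n=0 to 5) x[n] · ω_6^(nk)
where ω_6 = e^(-2πi/6)

Computing each X[k]:
X[0] = -2
X[1] = 0.5000+4.3301i
X[2] = -0.5000+0.8660i
X[3] = 2
X[4] = -0.5000-0.8660i
X[5] = 0.5000-4.3301i

X = [-2, 0.5000+4.3301i, -0.5000+0.8660i, 2, -0.5000-0.8660i, 0.5000-4.3301i]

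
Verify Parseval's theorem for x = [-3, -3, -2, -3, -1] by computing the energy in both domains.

Time domain:
Σ|x[n]|² = |-3|² + |-3|² + |-2|² + |-3|² + |-1|² = 32.0000

Frequency domain:
(1/5)Σ|X[k]|² = (1/5)(|-12|² + |-0.1910+1.3143i|² + |-1.3090+2.1266i|² + |-1.3090-2.1266i|² + |-0.1910-1.3143i|²) = (1/5)·160.0000 = 32.0000

Both sides agree, confirming Parseval's theorem.

Σ|x[n]|² = (1/N)Σ|X[k]|² = 32.0000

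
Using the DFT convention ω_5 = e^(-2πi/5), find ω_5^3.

ω_5^3 = e^(-2πi·3/5)
= cos(-2π·3/5) + i·sin(-2π·3/5)
= cos(-6π/5) + i·sin(-6π/5)

ω_5^3 = cos(-6π/5) + i·sin(-6π/5) = -0.8090+0.5878i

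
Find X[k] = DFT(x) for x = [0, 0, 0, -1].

X[k] = Σ(n=0 to 3) x[n] · ω_4^(nk)
where ω_4 = e^(-2πi/4)

Computing each X[k]:
X[0] = -1
X[1] = -1i
X[2] = 1
X[3] = 1i

X = [-1, -1i, 1, 1i]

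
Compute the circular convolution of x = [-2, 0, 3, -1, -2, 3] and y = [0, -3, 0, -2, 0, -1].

(x ⊛ y)[n] = Σ(m=0 to 5) x[m] · y[(n-m) mod 6]

Computing each output sample:
(x ⊛ y)[0] = -7
(x ⊛ y)[1] = 7
(x ⊛ y)[2] = -5
(x ⊛ y)[3] = -3
(x ⊛ y)[4] = 0
(x ⊛ y)[5] = 2

x ⊛ y = [-7, 7, -5, -3, 0, 2]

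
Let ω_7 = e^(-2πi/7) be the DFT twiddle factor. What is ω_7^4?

ω_7^4 = e^(-2πi·4/7)
= cos(-2π·4/7) + i·sin(-2π·4/7)
= cos(-8π/7) + i·sin(-8π/7)

ω_7^4 = cos(-8π/7) + i·sin(-8π/7) = -0.9010+0.4339i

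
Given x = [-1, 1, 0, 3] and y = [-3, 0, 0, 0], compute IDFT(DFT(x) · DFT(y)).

(x ⊛ y)[n] = Σ(m=0 to 3) x[m] · y[(n-m) mod 4]

Computing each output sample:
(x ⊛ y)[0] = 3
(x ⊛ y)[1] = -3
(x ⊛ y)[2] = 0
(x ⊛ y)[3] = -9

x ⊛ y = [3, -3, 0, -9]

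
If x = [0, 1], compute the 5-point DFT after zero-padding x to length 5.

Original 2-point DFT: [1, -1]
Zero-padded 5-point DFT provides frequency interpolation.

DFT_5([x, 0, ...]) = [1, 0.3090-0.9511i, -0.8090-0.5878i, -0.8090+0.5878i, 0.3090+0.9511i]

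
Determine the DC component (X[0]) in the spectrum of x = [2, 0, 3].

X[0] = Σ(n=0 to 2) x[n] · ω_3^0 = Σ x[n]
= (2) + (0) + (3)

X[0] = 5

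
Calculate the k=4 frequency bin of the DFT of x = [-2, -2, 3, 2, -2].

X[4] = Σ(n=0 to 4) x[n] · ω_5^(4n) where ω_5 = e^(-2πi/5)
= (-2)·ω_5^0 + (-2)·ω_5^4 + (3)·ω_5^8 + (2)·ω_5^12 + (-2)·ω_5^16

X[4] = -7.2812+0.5878i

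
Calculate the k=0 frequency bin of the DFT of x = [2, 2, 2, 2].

X[0] = Σ(n=0 to 3) x[n] · ω_4^0 = Σ x[n]
= (2) + (2) + (2) + (2)

X[0] = 8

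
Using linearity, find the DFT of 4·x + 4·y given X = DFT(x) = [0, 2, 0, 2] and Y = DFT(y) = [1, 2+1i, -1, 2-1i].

By linearity: DFT(4x + 4y) = 4·DFT(x) + 4·DFT(y)
= 4·[0, 2, 0, 2] + 4·[1, 2+1i, -1, 2-1i]

Computing element-wise:
Z[0] = 4·(0) + 4·(1) = 4
Z[1] = 4·(2) + 4·(2+1i) = 16+4i
Z[2] = 4·(0) + 4·(-1) = -4
Z[3] = 4·(2) + 4·(2-1i) = 16-4i

DFT(4x + 4y) = 4·X + 4·Y = [4, 16+4i, -4, 16-4i]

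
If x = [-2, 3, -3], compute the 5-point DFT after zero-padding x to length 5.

Original 3-point DFT: [-2, -2.0000-5.1962i, -2.0000+5.1962i]
Zero-padded 5-point DFT provides frequency interpolation.

DFT_5([x, 0, ...]) = [-2, 1.3541-1.0898i, -5.3541-4.6165i, -5.3541+4.6165i, 1.3541+1.0898i]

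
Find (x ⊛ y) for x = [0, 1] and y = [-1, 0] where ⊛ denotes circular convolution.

(x ⊛ y)[n] = Σ(m=0 to 1) x[m] · y[(n-m) mod 2]

Computing each output sample:
(x ⊛ y)[0] = 0
(x ⊛ y)[1] = -1

x ⊛ y = [0, -1]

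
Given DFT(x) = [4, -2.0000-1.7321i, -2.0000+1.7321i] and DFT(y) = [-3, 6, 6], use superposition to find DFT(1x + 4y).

By linearity: DFT(1x + 4y) = 1·DFT(x) + 4·DFT(y)
= 1·[4, -2.0000-1.7321i, -2.0000+1.7321i] + 4·[-3, 6, 6]

Computing element-wise:
Z[0] = 1·(4) + 4·(-3) = -8
Z[1] = 1·(-2.0000-1.7321i) + 4·(6) = 22.0000-1.7321i
Z[2] = 1·(-2.0000+1.7321i) + 4·(6) = 22.0000+1.7321i

DFT(1x + 4y) = 1·X + 4·Y = [-8, 22.0000-1.7321i, 22.0000+1.7321i]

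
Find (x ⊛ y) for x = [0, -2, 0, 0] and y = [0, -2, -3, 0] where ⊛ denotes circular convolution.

(x ⊛ y)[n] = Σ(m=0 to 3) x[m] · y[(n-m) mod 4]

Computing each output sample:
(x ⊛ y)[0] = 0
(x ⊛ y)[1] = 0
(x ⊛ y)[2] = 4
(x ⊛ y)[3] = 6

x ⊛ y = [0, 0, 4, 6]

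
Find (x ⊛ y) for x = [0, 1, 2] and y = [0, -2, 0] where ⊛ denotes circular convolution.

(x ⊛ y)[n] = Σ(m=0 to 2) x[m] · y[(n-m) mod 3]

Computing each output sample:
(x ⊛ y)[0] = -4
(x ⊛ y)[1] = 0
(x ⊛ y)[2] = -2

x ⊛ y = [-4, 0, -2]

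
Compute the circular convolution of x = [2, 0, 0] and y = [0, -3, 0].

(x ⊛ y)[n] = Σ(m=0 to 2) x[m] · y[(n-m) mod 3]

Computing each output sample:
(x ⊛ y)[0] = 0
(x ⊛ y)[1] = -6
(x ⊛ y)[2] = 0

x ⊛ y = [0, -6, 0]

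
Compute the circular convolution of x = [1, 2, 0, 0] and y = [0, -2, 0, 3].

(x ⊛ y)[n] = Σ(m=0 to 3) x[m] · y[(n-m) mod 4]

Computing each output sample:
(x ⊛ y)[0] = 6
(x ⊛ y)[1] = -2
(x ⊛ y)[2] = -4
(x ⊛ y)[3] = 3

x ⊛ y = [6, -2, -4, 3]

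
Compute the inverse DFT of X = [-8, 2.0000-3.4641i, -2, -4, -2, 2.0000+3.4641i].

x[n] = (1/6) Σ(k=0 to 5) X[k] · e^(2πikn/6)

Computing each x[n]:
x[0] = -2
x[1] = 1
x[2] = -1
x[3] = -2
x[4] = -3
x[5] = -1

x = [-2, 1, -1, -2, -3, -1]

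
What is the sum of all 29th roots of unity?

Sum of all nth roots of unity equals 0 for n > 1 (geometric series with r ≠ 1).

0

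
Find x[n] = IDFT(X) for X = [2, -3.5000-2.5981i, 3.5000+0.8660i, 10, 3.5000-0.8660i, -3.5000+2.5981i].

x[n] = (1/6) Σ(k=0 to 5) X[k] · e^(2πikn/6)

Computing each x[n]:
x[0] = 2
x[1] = -2
x[2] = 3
x[3] = 1
x[4] = 1
x[5] = -3

x = [2, -2, 3, 1, 1, -3]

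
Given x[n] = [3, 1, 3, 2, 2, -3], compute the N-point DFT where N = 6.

X[k] = Σ(n=0 to 5) x[n] · ω_6^(nk)
where ω_6 = e^(-2πi/6)

Computing each X[k]:
X[0] = 8
X[1] = -2.5000-4.3301i
X[2] = 3.5000-2.5981i
X[3] = 8
X[4] = 3.5000+2.5981i
X[5] = -2.5000+4.3301i

X = [8, -2.5000-4.3301i, 3.5000-2.5981i, 8, 3.5000+2.5981i, -2.5000+4.3301i]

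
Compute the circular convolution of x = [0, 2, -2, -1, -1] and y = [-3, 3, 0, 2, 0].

(x ⊛ y)[n] = Σ(m=0 to 4) x[m] · y[(n-m) mod 5]

Computing each output sample:
(x ⊛ y)[0] = -7
(x ⊛ y)[1] = -8
(x ⊛ y)[2] = 10
(x ⊛ y)[3] = -3
(x ⊛ y)[4] = 4

x ⊛ y = [-7, -8, 10, -3, 4]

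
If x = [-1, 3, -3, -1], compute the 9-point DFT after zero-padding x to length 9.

Original 4-point DFT: [-2, 2-4i, -6, 2+4i]
Zero-padded 9-point DFT provides frequency interpolation.

DFT_9([x, 0, ...]) = [-2, 1.2772+1.8921i, 2.8400-2.7944i, -2.0000-5.1962i, -5.6172-2.0884i, -5.6172+2.0884i, -2.0000+5.1962i, 2.8400+2.7944i, 1.2772-1.8921i]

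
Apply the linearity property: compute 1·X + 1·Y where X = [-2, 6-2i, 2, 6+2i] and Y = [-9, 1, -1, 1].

By linearity: DFT(1x + 1y) = 1·DFT(x) + 1·DFT(y)
= 1·[-2, 6-2i, 2, 6+2i] + 1·[-9, 1, -1, 1]

Computing element-wise:
Z[0] = 1·(-2) + 1·(-9) = -11
Z[1] = 1·(6-2i) + 1·(1) = 7-2i
Z[2] = 1·(2) + 1·(-1) = 1
Z[3] = 1·(6+2i) + 1·(1) = 7+2i

DFT(1x + 1y) = 1·X + 1·Y = [-11, 7-2i, 1, 7+2i]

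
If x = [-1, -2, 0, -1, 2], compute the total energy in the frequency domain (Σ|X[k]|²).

Parseval: Σ|x[n]|² = (1/N)Σ|X[k]|², so Σ|X[k]|² = N·Σ|x[n]|² = 5·10.0000

Σ|X[k]|² = N·Σ|x[n]|² = 5·10.0000 = 50.0000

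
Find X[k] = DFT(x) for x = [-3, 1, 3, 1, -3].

X[k] = Σ(n=0 to 4) x[n] · ω_5^(nk)
where ω_5 = e^(-2πi/5)

Computing each X[k]:
X[0] = -1
X[1] = -6.8541-4.9798i
X[2] = -0.1459-0.4490i
X[3] = -0.1459+0.4490i
X[4] = -6.8541+4.9798i

X = [-1, -6.8541-4.9798i, -0.1459-0.4490i, -0.1459+0.4490i, -6.8541+4.9798i]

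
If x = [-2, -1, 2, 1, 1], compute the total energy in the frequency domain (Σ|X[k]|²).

Parseval: Σ|x[n]|² = (1/N)Σ|X[k]|², so Σ|X[k]|² = N·Σ|x[n]|² = 5·11.0000

Σ|X[k]|² = N·Σ|x[n]|² = 5·11.0000 = 55.0000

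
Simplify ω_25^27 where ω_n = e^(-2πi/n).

Since ω_25^25 = 1, powers reduce modulo 25.
27 mod 25 = 2
So ω_25^27 = ω_25^2 = e^(-2πi·2/25)

ω_25^27 = ω_25^2 = 0.8763-0.4818i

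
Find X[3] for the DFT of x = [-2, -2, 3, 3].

X[3] = Σ(n=0 to 3) x[n] · ω_4^(3n) where ω_4 = e^(-2πi/4)
= (-2)·ω_4^0 + (-2)·ω_4^3 + (3)·ω_4^6 + (3)·ω_4^9

X[3] = -5-5i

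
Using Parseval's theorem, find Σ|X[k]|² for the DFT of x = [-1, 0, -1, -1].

Parseval: Σ|x[n]|² = (1/N)Σ|X[k]|², so Σ|X[k]|² = N·Σ|x[n]|² = 4·3.0000

Σ|X[k]|² = N·Σ|x[n]|² = 4·3.0000 = 12.0000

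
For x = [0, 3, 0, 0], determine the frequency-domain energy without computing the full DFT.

Parseval: Σ|x[n]|² = (1/N)Σ|X[k]|², so Σ|X[k]|² = N·Σ|x[n]|² = 4·9.0000

Σ|X[k]|² = N·Σ|x[n]|² = 4·9.0000 = 36.0000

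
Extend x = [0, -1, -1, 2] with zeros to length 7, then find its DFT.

Original 4-point DFT: [0, 1+3i, -2, 1-3i]
Zero-padded 7-point DFT provides frequency interpolation.

DFT_7([x, 0, ...]) = [0, -2.2029+0.8890i, 2.3705+2.1047i, -0.1676-2.2978i, -0.1676+2.2978i, 2.3705-2.1047i, -2.2029-0.8890i]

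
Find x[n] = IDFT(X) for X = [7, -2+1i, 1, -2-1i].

x[n] = (1/4) Σ(k=0 to 3) X[k] · e^(2πikn/4)

Computing each x[n]:
x[0] = 1
x[1] = 1
x[2] = 3
x[3] = 2

x = [1, 1, 3, 2]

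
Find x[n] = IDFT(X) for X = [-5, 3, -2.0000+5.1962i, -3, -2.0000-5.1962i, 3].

x[n] = (1/6) Σ(k=0 to 5) X[k] · e^(2πikn/6)

Computing each x[n]:
x[0] = -1
x[1] = -1
x[2] = 0
x[3] = -2
x[4] = -3
x[5] = 2

x = [-1, -1, 0, -2, -3, 2]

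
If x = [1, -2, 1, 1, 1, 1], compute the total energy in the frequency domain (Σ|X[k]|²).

Parseval: Σ|x[n]|² = (1/N)Σ|X[k]|², so Σ|X[k]|² = N·Σ|x[n]|² = 6·9.0000

Σ|X[k]|² = N·Σ|x[n]|² = 6·9.0000 = 54.0000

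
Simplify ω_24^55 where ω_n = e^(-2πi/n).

Since ω_24^24 = 1, powers reduce modulo 24.
55 mod 24 = 7
So ω_24^55 = ω_24^7 = e^(-2πi·7/24)

ω_24^55 = ω_24^7 = -0.2588-0.9659i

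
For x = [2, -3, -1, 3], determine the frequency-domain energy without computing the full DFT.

Parseval: Σ|x[n]|² = (1/N)Σ|X[k]|², so Σ|X[k]|² = N·Σ|x[n]|² = 4·23.0000

Σ|X[k]|² = N·Σ|x[n]|² = 4·23.0000 = 92.0000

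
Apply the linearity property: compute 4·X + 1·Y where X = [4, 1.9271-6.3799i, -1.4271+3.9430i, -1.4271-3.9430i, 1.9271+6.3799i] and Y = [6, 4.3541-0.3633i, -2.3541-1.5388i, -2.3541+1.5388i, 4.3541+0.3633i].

By linearity: DFT(4x + 1y) = 4·DFT(x) + 1·DFT(y)
= 4·[4, 1.9271-6.3799i, -1.4271+3.9430i, -1.4271-3.9430i, 1.9271+6.3799i] + 1·[6, 4.3541-0.3633i, -2.3541-1.5388i, -2.3541+1.5388i, 4.3541+0.3633i]

Computing element-wise:
Z[0] = 4·(4) + 1·(6) = 22
Z[1] = 4·(1.9271-6.3799i) + 1·(4.3541-0.3633i) = 12.0625-25.8829i
Z[2] = 4·(-1.4271+3.9430i) + 1·(-2.3541-1.5388i) = -8.0625+14.2332i
Z[3] = 4·(-1.4271-3.9430i) + 1·(-2.3541+1.5388i) = -8.0625-14.2332i
Z[4] = 4·(1.9271+6.3799i) + 1·(4.3541+0.3633i) = 12.0625+25.8829i

DFT(4x + 1y) = 4·X + 1·Y = [22, 12.0625-25.8829i, -8.0625+14.2332i, -8.0625-14.2332i, 12.0625+25.8829i]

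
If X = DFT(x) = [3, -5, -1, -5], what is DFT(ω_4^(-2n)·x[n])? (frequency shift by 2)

Modulation property: DFT(ω_4^(-2n)·x[n]) = X[(k-2) mod 4], so circularly shift X by 2 positions.

X[k-2] = [-1, -5, 3, -5]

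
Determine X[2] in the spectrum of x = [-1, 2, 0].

X[2] = Σ(n=0 to 2) x[n] · ω_3^(2n) where ω_3 = e^(-2πi/3)
= (-1)·ω_3^0 + (2)·ω_3^2 + (0)·ω_3^4

X[2] = -2.0000+1.7321i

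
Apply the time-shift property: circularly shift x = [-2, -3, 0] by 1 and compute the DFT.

Time shift by 1: X_shifted[k] = ω_3^(1k) · X[k]
Shifted x = [0, -2, -3]

DFT(x[n-1]) = [-5, 2.5000-0.8660i, 2.5000+0.8660i]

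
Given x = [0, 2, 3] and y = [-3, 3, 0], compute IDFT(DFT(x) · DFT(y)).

(x ⊛ y)[n] = Σ(m=0 to 2) x[m] · y[(n-m) mod 3]

Computing each output sample:
(x ⊛ y)[0] = 9
(x ⊛ y)[1] = -6
(x ⊛ y)[2] = -3

x ⊛ y = [9, -6, -3]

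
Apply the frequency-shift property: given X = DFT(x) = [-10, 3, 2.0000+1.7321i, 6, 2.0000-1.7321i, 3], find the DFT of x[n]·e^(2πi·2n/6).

Modulation property: DFT(ω_6^(-2n)·x[n]) = X[(k-2) mod 6], so circularly shift X by 2 positions.

X[k-2] = [2.0000-1.7321i, 3, -10, 3, 2.0000+1.7321i, 6]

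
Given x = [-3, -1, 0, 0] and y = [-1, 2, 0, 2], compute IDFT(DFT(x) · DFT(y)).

(x ⊛ y)[n] = Σ(m=0 to 3) x[m] · y[(n-m) mod 4]

Computing each output sample:
(x ⊛ y)[0] = 1
(x ⊛ y)[1] = -5
(x ⊛ y)[2] = -2
(x ⊛ y)[3] = -6

x ⊛ y = [1, -5, -2, -6]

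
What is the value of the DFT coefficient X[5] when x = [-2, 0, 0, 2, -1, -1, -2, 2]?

X[5] = Σ(n=0 to 7) x[n] · ω_8^(5n) where ω_8 = e^(-2πi/8)
= (-2)·ω_8^0 + (0)·ω_8^5 + (0)·ω_8^10 + (2)·ω_8^15 + (-1)·ω_8^20 + (-1)·ω_8^25 + (-2)·ω_8^30 + (2)·ω_8^35

X[5] = -1.7071-1.2929i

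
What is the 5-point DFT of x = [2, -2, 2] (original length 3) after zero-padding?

Original 3-point DFT: [2, 2.0000+3.4641i, 2.0000-3.4641i]
Zero-padded 5-point DFT provides frequency interpolation.

DFT_5([x, 0, ...]) = [2, -0.2361+0.7265i, 4.2361+3.0777i, 4.2361-3.0777i, -0.2361-0.7265i]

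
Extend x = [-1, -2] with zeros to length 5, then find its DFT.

Original 2-point DFT: [-3, 1]
Zero-padded 5-point DFT provides frequency interpolation.

DFT_5([x, 0, ...]) = [-3, -1.6180+1.9021i, 0.6180+1.1756i, 0.6180-1.1756i, -1.6180-1.9021i]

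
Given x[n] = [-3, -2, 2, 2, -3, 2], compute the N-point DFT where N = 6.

X[k] = Σ(n=0 to 5) x[n] · ω_6^(nk)
where ω_6 = e^(-2πi/6)

Computing each X[k]:
X[0] = -2
X[1] = -4.5000-0.8660i
X[2] = -0.5000+7.7942i
X[3] = -6
X[4] = -0.5000-7.7942i
X[5] = -4.5000+0.8660i

X = [-2, -4.5000-0.8660i, -0.5000+7.7942i, -6, -0.5000-7.7942i, -4.5000+0.8660i]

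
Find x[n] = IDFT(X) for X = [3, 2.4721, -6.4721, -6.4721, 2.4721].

x[n] = (1/5) Σ(k=0 to 4) X[k] · e^(2πikn/5)

Computing each x[n]:
x[0] = -1
x[1] = 3
x[2] = -1
x[3] = -1
x[4] = 3

x = [-1, 3, -1, -1, 3]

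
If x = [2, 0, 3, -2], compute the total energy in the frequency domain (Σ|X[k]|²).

Parseval: Σ|x[n]|² = (1/N)Σ|X[k]|², so Σ|X[k]|² = N·Σ|x[n]|² = 4·17.0000

Σ|X[k]|² = N·Σ|x[n]|² = 4·17.0000 = 68.0000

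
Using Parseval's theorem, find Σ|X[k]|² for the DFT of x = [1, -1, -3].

Parseval: Σ|x[n]|² = (1/N)Σ|X[k]|², so Σ|X[k]|² = N·Σ|x[n]|² = 3·11.0000

Σ|X[k]|² = N·Σ|x[n]|² = 3·11.0000 = 33.0000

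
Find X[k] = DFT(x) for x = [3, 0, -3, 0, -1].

X[k] = Σ(n=0 to 4) x[n] · ω_5^(nk)
where ω_5 = e^(-2πi/5)

Computing each X[k]:
X[0] = -1
X[1] = 5.1180+0.8123i
X[2] = 2.8820-3.4410i
X[3] = 2.8820+3.4410i
X[4] = 5.1180-0.8123i

X = [-1, 5.1180+0.8123i, 2.8820-3.4410i, 2.8820+3.4410i, 5.1180-0.8123i]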